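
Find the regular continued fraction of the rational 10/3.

Run the Euclidean algorithm on 10 and 3; the successive quotients are the partial quotients a_0, a_1, ... (each step inverts the fractional part left over by the previous one):
  10 = 3*3 + 1, so a_0 = 3.
  3 = 3*1 + 0, so a_1 = 3.
The remainder reaches 0 after 2 divisions, so the expansion has 2 partial quotients, read off in order.

[3; 3]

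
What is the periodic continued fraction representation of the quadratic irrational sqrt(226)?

[15; (30)]

Write x_i = (sqrt(226) + m_i)/d_i with (m_0, d_0) = (0, 1). a_0 = floor(sqrt(226)) = 15, since 15^2 = 225 <= 226 < 256 = 16^2.
Iterate m_{i+1} = d_i*a_i - m_i, d_{i+1} = (226 - m_{i+1}^2)/d_i, a_{i+1} = floor((a_0 + m_{i+1})/d_{i+1}):
  m_1 = 1*15 - 0 = 15, d_1 = (226 - 15^2)/1 = 1/1 = 1, a_1 = floor((15 + 15)/1) = 30.
  m_2 = 1*30 - 15 = 15, d_2 = (226 - 15^2)/1 = 1/1 = 1: (m_2, d_2) = (m_1, d_1) = (15, 1), so from here the quotient a_1 repeats; the period length is 1.
Hence the expansion of sqrt(226) is a_0 = 15 followed by the repeating block 30 (period 1).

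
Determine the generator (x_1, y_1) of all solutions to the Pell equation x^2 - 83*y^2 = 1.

(x, y) = (82, 9)

First expand sqrt(83) as a continued fraction. With x_i = (sqrt(83) + m_i)/d_i and (m_0, d_0) = (0, 1): a_0 = floor(sqrt(83)) = 9, since 9^2 = 81 <= 83 < 100 = 10^2.
Iterate m_{i+1} = d_i*a_i - m_i, d_{i+1} = (83 - m_{i+1}^2)/d_i, a_{i+1} = floor((a_0 + m_{i+1})/d_{i+1}):
  m_1 = 1*9 - 0 = 9, d_1 = (83 - 9^2)/1 = 2/1 = 2, a_1 = floor((9 + 9)/2) = 9.
  m_2 = 2*9 - 9 = 9, d_2 = (83 - 9^2)/2 = 2/2 = 1, a_2 = floor((9 + 9)/1) = 18.
  m_3 = 1*18 - 9 = 9, d_3 = (83 - 9^2)/1 = 2/1 = 2: (m_3, d_3) = (m_1, d_1) = (9, 2), so from here the quotients repeat a_1, a_2; the period length is 2.
So sqrt(83) = [9; (9, 18)] with period length k = 2.
k is even, so the fundamental solution of x^2 - 83y^2 = 1 is (p_{k-1}, q_{k-1}) = (p_1, q_1); compute convergents through index 1.
Convergents (p_i = a_i*p_{i-1} + p_{i-2}, q_i = a_i*q_{i-1} + q_{i-2} with p_{-2}=0, p_{-1}=1, q_{-2}=1, q_{-1}=0):
  i=0: a_0=9, p_0 = 9*1 + 0 = 9, q_0 = 9*0 + 1 = 1.
  i=1: a_1=9, p_1 = 9*9 + 1 = 82, q_1 = 9*1 + 0 = 9.
Check: 82^2 - 83*9^2 = 6724 - 6723 = 1, so (x, y) = (82, 9) solves the equation, and by the theorem it is the least positive solution.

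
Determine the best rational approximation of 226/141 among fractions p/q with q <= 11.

Expand x = 226/141 as a continued fraction with the Euclidean algorithm:
  226 = 1*141 + 85, so a_0 = 1.
  141 = 1*85 + 56, so a_1 = 1.
  85 = 1*56 + 29, so a_2 = 1.
  56 = 1*29 + 27, so a_3 = 1.
  29 = 1*27 + 2, so a_4 = 1.
  27 = 13*2 + 1, so a_5 = 13.
  2 = 2*1 + 0, so a_6 = 2.
so x = [1; 1, 1, 1, 1, 13, 2].
Convergents (p_i = a_i*p_{i-1} + p_{i-2}, q_i = a_i*q_{i-1} + q_{i-2} with p_{-2}=0, p_{-1}=1, q_{-2}=1, q_{-1}=0), until the denominator exceeds 11:
  i=0: a_0=1, p_0 = 1*1 + 0 = 1, q_0 = 1*0 + 1 = 1.
  i=1: a_1=1, p_1 = 1*1 + 1 = 2, q_1 = 1*1 + 0 = 1.
  i=2: a_2=1, p_2 = 1*2 + 1 = 3, q_2 = 1*1 + 1 = 2.
  i=3: a_3=1, p_3 = 1*3 + 2 = 5, q_3 = 1*2 + 1 = 3.
  i=4: a_4=1, p_4 = 1*5 + 3 = 8, q_4 = 1*3 + 2 = 5.
  i=5: a_5=13, p_5 = 13*8 + 5 = 109, q_5 = 13*5 + 3 = 68.
q_5 = 68 > 11, so the last convergent with denominator <= 11 is p_4/q_4 = 8/5.
The closest fraction with denominator <= 11 is either p_4/q_4 or the intermediate fraction (k*p_4 + p_3)/(k*q_4 + q_3) with the largest k >= 1 whose denominator stays <= 11; these approach x as k grows, and every other convergent or intermediate fraction in range is farther away.
Largest k: floor((11 - q_3)/q_4) = floor((11 - 3)/5) = 1.
That gives (1*8 + 5)/(1*5 + 3) = 13/8.
Compare the errors: |x - 8/5| = |226*5 - 8*141|/(141*5) = 2/705, and |x - 13/8| = |226*8 - 13*141|/(141*8) = 25/1128.
Cross-multiplying, 2*1128 = 2256 < 17625 = 25*705, so 2/705 is smaller: the convergent 8/5 is closer to x than 13/8.

8/5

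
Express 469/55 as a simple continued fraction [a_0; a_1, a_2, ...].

[8; 1, 1, 8, 1, 2]

Run the Euclidean algorithm on 469 and 55; the successive quotients are the partial quotients a_0, a_1, ... (each step inverts the fractional part left over by the previous one):
  469 = 8*55 + 29, so a_0 = 8.
  55 = 1*29 + 26, so a_1 = 1.
  29 = 1*26 + 3, so a_2 = 1.
  26 = 8*3 + 2, so a_3 = 8.
  3 = 1*2 + 1, so a_4 = 1.
  2 = 2*1 + 0, so a_5 = 2.
The remainder reaches 0 after 6 divisions, so the expansion has 6 partial quotients, read off in order.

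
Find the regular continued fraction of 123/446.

Run the Euclidean algorithm on 123 and 446; the successive quotients are the partial quotients a_0, a_1, ... (each step inverts the fractional part left over by the previous one):
  123 = 0*446 + 123, so a_0 = 0.
  446 = 3*123 + 77, so a_1 = 3.
  123 = 1*77 + 46, so a_2 = 1.
  77 = 1*46 + 31, so a_3 = 1.
  46 = 1*31 + 15, so a_4 = 1.
  31 = 2*15 + 1, so a_5 = 2.
  15 = 15*1 + 0, so a_6 = 15.
The remainder reaches 0 after 7 divisions, so the expansion has 7 partial quotients, read off in order.

[0; 3, 1, 1, 1, 2, 15]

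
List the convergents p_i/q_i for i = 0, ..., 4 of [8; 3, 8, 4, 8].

Using the convergent recurrence p_i = a_i*p_{i-1} + p_{i-2}, q_i = a_i*q_{i-1} + q_{i-2} with p_{-2}=0, p_{-1}=1, q_{-2}=1, q_{-1}=0:
  i=0: a_0=8, p_0 = 8*1 + 0 = 8, q_0 = 8*0 + 1 = 1.
  i=1: a_1=3, p_1 = 3*8 + 1 = 25, q_1 = 3*1 + 0 = 3.
  i=2: a_2=8, p_2 = 8*25 + 8 = 208, q_2 = 8*3 + 1 = 25.
  i=3: a_3=4, p_3 = 4*208 + 25 = 857, q_3 = 4*25 + 3 = 103.
  i=4: a_4=8, p_4 = 8*857 + 208 = 7064, q_4 = 8*103 + 25 = 849.

8/1, 25/3, 208/25, 857/103, 7064/849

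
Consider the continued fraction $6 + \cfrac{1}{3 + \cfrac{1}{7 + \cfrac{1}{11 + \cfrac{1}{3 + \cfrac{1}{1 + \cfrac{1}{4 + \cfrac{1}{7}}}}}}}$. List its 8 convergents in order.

6/1, 19/3, 139/22, 1548/245, 4783/757, 6331/1002, 30107/4765, 217080/34357

Using the convergent recurrence p_i = a_i*p_{i-1} + p_{i-2}, q_i = a_i*q_{i-1} + q_{i-2} with p_{-2}=0, p_{-1}=1, q_{-2}=1, q_{-1}=0:
  i=0: a_0=6, p_0 = 6*1 + 0 = 6, q_0 = 6*0 + 1 = 1.
  i=1: a_1=3, p_1 = 3*6 + 1 = 19, q_1 = 3*1 + 0 = 3.
  i=2: a_2=7, p_2 = 7*19 + 6 = 139, q_2 = 7*3 + 1 = 22.
  i=3: a_3=11, p_3 = 11*139 + 19 = 1548, q_3 = 11*22 + 3 = 245.
  i=4: a_4=3, p_4 = 3*1548 + 139 = 4783, q_4 = 3*245 + 22 = 757.
  i=5: a_5=1, p_5 = 1*4783 + 1548 = 6331, q_5 = 1*757 + 245 = 1002.
  i=6: a_6=4, p_6 = 4*6331 + 4783 = 30107, q_6 = 4*1002 + 757 = 4765.
  i=7: a_7=7, p_7 = 7*30107 + 6331 = 217080, q_7 = 7*4765 + 1002 = 34357.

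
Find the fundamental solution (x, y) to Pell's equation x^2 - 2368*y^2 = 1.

(x, y) = (10657, 219)

First expand sqrt(2368) as a continued fraction. With x_i = (sqrt(2368) + m_i)/d_i and (m_0, d_0) = (0, 1): a_0 = floor(sqrt(2368)) = 48, since 48^2 = 2304 <= 2368 < 2401 = 49^2.
Iterate m_{i+1} = d_i*a_i - m_i, d_{i+1} = (2368 - m_{i+1}^2)/d_i, a_{i+1} = floor((a_0 + m_{i+1})/d_{i+1}):
  m_1 = 1*48 - 0 = 48, d_1 = (2368 - 48^2)/1 = 64/1 = 64, a_1 = floor((48 + 48)/64) = 1.
  m_2 = 64*1 - 48 = 16, d_2 = (2368 - 16^2)/64 = 2112/64 = 33, a_2 = floor((48 + 16)/33) = 1.
  m_3 = 33*1 - 16 = 17, d_3 = (2368 - 17^2)/33 = 2079/33 = 63, a_3 = floor((48 + 17)/63) = 1.
  m_4 = 63*1 - 17 = 46, d_4 = (2368 - 46^2)/63 = 252/63 = 4, a_4 = floor((48 + 46)/4) = 23.
  m_5 = 4*23 - 46 = 46, d_5 = (2368 - 46^2)/4 = 252/4 = 63, a_5 = floor((48 + 46)/63) = 1.
  m_6 = 63*1 - 46 = 17, d_6 = (2368 - 17^2)/63 = 2079/63 = 33, a_6 = floor((48 + 17)/33) = 1.
  m_7 = 33*1 - 17 = 16, d_7 = (2368 - 16^2)/33 = 2112/33 = 64, a_7 = floor((48 + 16)/64) = 1.
  m_8 = 64*1 - 16 = 48, d_8 = (2368 - 48^2)/64 = 64/64 = 1, a_8 = floor((48 + 48)/1) = 96.
  m_9 = 1*96 - 48 = 48, d_9 = (2368 - 48^2)/1 = 64/1 = 64: (m_9, d_9) = (m_1, d_1) = (48, 64), so from here the quotients repeat a_1, ..., a_8; the period length is 8.
So sqrt(2368) = [48; (1, 1, 1, 23, 1, 1, 1, 96)] with period length k = 8.
k is even, so the fundamental solution of x^2 - 2368y^2 = 1 is (p_{k-1}, q_{k-1}) = (p_7, q_7); compute convergents through index 7.
Convergents (p_i = a_i*p_{i-1} + p_{i-2}, q_i = a_i*q_{i-1} + q_{i-2} with p_{-2}=0, p_{-1}=1, q_{-2}=1, q_{-1}=0):
  i=0: a_0=48, p_0 = 48*1 + 0 = 48, q_0 = 48*0 + 1 = 1.
  i=1: a_1=1, p_1 = 1*48 + 1 = 49, q_1 = 1*1 + 0 = 1.
  i=2: a_2=1, p_2 = 1*49 + 48 = 97, q_2 = 1*1 + 1 = 2.
  i=3: a_3=1, p_3 = 1*97 + 49 = 146, q_3 = 1*2 + 1 = 3.
  i=4: a_4=23, p_4 = 23*146 + 97 = 3455, q_4 = 23*3 + 2 = 71.
  i=5: a_5=1, p_5 = 1*3455 + 146 = 3601, q_5 = 1*71 + 3 = 74.
  i=6: a_6=1, p_6 = 1*3601 + 3455 = 7056, q_6 = 1*74 + 71 = 145.
  i=7: a_7=1, p_7 = 1*7056 + 3601 = 10657, q_7 = 1*145 + 74 = 219.
Check: 10657^2 - 2368*219^2 = 113571649 - 113571648 = 1, so (x, y) = (10657, 219) solves the equation, and by the theorem it is the least positive solution.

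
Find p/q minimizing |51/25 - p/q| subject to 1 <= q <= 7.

Expand x = 51/25 as a continued fraction with the Euclidean algorithm:
  51 = 2*25 + 1, so a_0 = 2.
  25 = 25*1 + 0, so a_1 = 25.
so x = [2; 25].
Convergents (p_i = a_i*p_{i-1} + p_{i-2}, q_i = a_i*q_{i-1} + q_{i-2} with p_{-2}=0, p_{-1}=1, q_{-2}=1, q_{-1}=0), until the denominator exceeds 7:
  i=0: a_0=2, p_0 = 2*1 + 0 = 2, q_0 = 2*0 + 1 = 1.
  i=1: a_1=25, p_1 = 25*2 + 1 = 51, q_1 = 25*1 + 0 = 25.
q_1 = 25 > 7, so the last convergent with denominator <= 7 is p_0/q_0 = 2/1.
The closest fraction with denominator <= 7 is either p_0/q_0 or the intermediate fraction (k*p_0 + p_{-1})/(k*q_0 + q_{-1}) with the largest k >= 1 whose denominator stays <= 7; these approach x as k grows, and every other convergent or intermediate fraction in range is farther away.
Largest k: floor((7 - q_{-1})/q_0) = floor((7 - 0)/1) = 7 (using the seeds p_{-1} = 1, q_{-1} = 0).
That gives (7*2 + 1)/(7*1 + 0) = 15/7.
Compare the errors: |x - 2/1| = |51*1 - 2*25|/(25*1) = 1/25, and |x - 15/7| = |51*7 - 15*25|/(25*7) = 18/175.
Cross-multiplying, 1*175 = 175 < 450 = 18*25, so 1/25 is smaller: the convergent 2/1 is closer to x than 15/7.

2/1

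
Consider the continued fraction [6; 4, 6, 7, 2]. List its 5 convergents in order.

Using the convergent recurrence p_i = a_i*p_{i-1} + p_{i-2}, q_i = a_i*q_{i-1} + q_{i-2} with p_{-2}=0, p_{-1}=1, q_{-2}=1, q_{-1}=0:
  i=0: a_0=6, p_0 = 6*1 + 0 = 6, q_0 = 6*0 + 1 = 1.
  i=1: a_1=4, p_1 = 4*6 + 1 = 25, q_1 = 4*1 + 0 = 4.
  i=2: a_2=6, p_2 = 6*25 + 6 = 156, q_2 = 6*4 + 1 = 25.
  i=3: a_3=7, p_3 = 7*156 + 25 = 1117, q_3 = 7*25 + 4 = 179.
  i=4: a_4=2, p_4 = 2*1117 + 156 = 2390, q_4 = 2*179 + 25 = 383.

6/1, 25/4, 156/25, 1117/179, 2390/383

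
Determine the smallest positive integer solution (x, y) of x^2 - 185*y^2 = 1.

First expand sqrt(185) as a continued fraction. With x_i = (sqrt(185) + m_i)/d_i and (m_0, d_0) = (0, 1): a_0 = floor(sqrt(185)) = 13, since 13^2 = 169 <= 185 < 196 = 14^2.
Iterate m_{i+1} = d_i*a_i - m_i, d_{i+1} = (185 - m_{i+1}^2)/d_i, a_{i+1} = floor((a_0 + m_{i+1})/d_{i+1}):
  m_1 = 1*13 - 0 = 13, d_1 = (185 - 13^2)/1 = 16/1 = 16, a_1 = floor((13 + 13)/16) = 1.
  m_2 = 16*1 - 13 = 3, d_2 = (185 - 3^2)/16 = 176/16 = 11, a_2 = floor((13 + 3)/11) = 1.
  m_3 = 11*1 - 3 = 8, d_3 = (185 - 8^2)/11 = 121/11 = 11, a_3 = floor((13 + 8)/11) = 1.
  m_4 = 11*1 - 8 = 3, d_4 = (185 - 3^2)/11 = 176/11 = 16, a_4 = floor((13 + 3)/16) = 1.
  m_5 = 16*1 - 3 = 13, d_5 = (185 - 13^2)/16 = 16/16 = 1, a_5 = floor((13 + 13)/1) = 26.
  m_6 = 1*26 - 13 = 13, d_6 = (185 - 13^2)/1 = 16/1 = 16: (m_6, d_6) = (m_1, d_1) = (13, 16), so from here the quotients repeat a_1, ..., a_5; the period length is 5.
So sqrt(185) = [13; (1, 1, 1, 1, 26)] with period length k = 5.
k is odd, so (p_{k-1}, q_{k-1}) only solves x^2 - 185y^2 = -1 and the fundamental solution of x^2 - 185y^2 = 1 is (p_{2k-1}, q_{2k-1}) = (p_9, q_9); compute convergents through index 9, running through the period twice.
Convergents (p_i = a_i*p_{i-1} + p_{i-2}, q_i = a_i*q_{i-1} + q_{i-2} with p_{-2}=0, p_{-1}=1, q_{-2}=1, q_{-1}=0):
  i=0: a_0=13, p_0 = 13*1 + 0 = 13, q_0 = 13*0 + 1 = 1.
  i=1: a_1=1, p_1 = 1*13 + 1 = 14, q_1 = 1*1 + 0 = 1.
  i=2: a_2=1, p_2 = 1*14 + 13 = 27, q_2 = 1*1 + 1 = 2.
  i=3: a_3=1, p_3 = 1*27 + 14 = 41, q_3 = 1*2 + 1 = 3.
  i=4: a_4=1, p_4 = 1*41 + 27 = 68, q_4 = 1*3 + 2 = 5.
  i=5: a_5=26, p_5 = 26*68 + 41 = 1809, q_5 = 26*5 + 3 = 133.
  i=6: a_6=1, p_6 = 1*1809 + 68 = 1877, q_6 = 1*133 + 5 = 138.
  i=7: a_7=1, p_7 = 1*1877 + 1809 = 3686, q_7 = 1*138 + 133 = 271.
  i=8: a_8=1, p_8 = 1*3686 + 1877 = 5563, q_8 = 1*271 + 138 = 409.
  i=9: a_9=1, p_9 = 1*5563 + 3686 = 9249, q_9 = 1*409 + 271 = 680.
Indeed p_4^2 - 185*q_4^2 = 4624 - 4625 = -1, not +1.
Check: 9249^2 - 185*680^2 = 85544001 - 85544000 = 1, so (x, y) = (9249, 680) solves the equation, and by the theorem it is the least positive solution.

(x, y) = (9249, 680)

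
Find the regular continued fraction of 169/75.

[2; 3, 1, 18]

Run the Euclidean algorithm on 169 and 75; the successive quotients are the partial quotients a_0, a_1, ... (each step inverts the fractional part left over by the previous one):
  169 = 2*75 + 19, so a_0 = 2.
  75 = 3*19 + 18, so a_1 = 3.
  19 = 1*18 + 1, so a_2 = 1.
  18 = 18*1 + 0, so a_3 = 18.
The remainder reaches 0 after 4 divisions, so the expansion has 4 partial quotients, read off in order.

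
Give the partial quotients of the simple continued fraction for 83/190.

[0; 2, 3, 2, 5, 2]

Run the Euclidean algorithm on 83 and 190; the successive quotients are the partial quotients a_0, a_1, ... (each step inverts the fractional part left over by the previous one):
  83 = 0*190 + 83, so a_0 = 0.
  190 = 2*83 + 24, so a_1 = 2.
  83 = 3*24 + 11, so a_2 = 3.
  24 = 2*11 + 2, so a_3 = 2.
  11 = 5*2 + 1, so a_4 = 5.
  2 = 2*1 + 0, so a_5 = 2.
The remainder reaches 0 after 6 divisions, so the expansion has 6 partial quotients, read off in order.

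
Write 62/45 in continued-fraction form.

Run the Euclidean algorithm on 62 and 45; the successive quotients are the partial quotients a_0, a_1, ... (each step inverts the fractional part left over by the previous one):
  62 = 1*45 + 17, so a_0 = 1.
  45 = 2*17 + 11, so a_1 = 2.
  17 = 1*11 + 6, so a_2 = 1.
  11 = 1*6 + 5, so a_3 = 1.
  6 = 1*5 + 1, so a_4 = 1.
  5 = 5*1 + 0, so a_5 = 5.
The remainder reaches 0 after 6 divisions, so the expansion has 6 partial quotients, read off in order.

[1; 2, 1, 1, 1, 5]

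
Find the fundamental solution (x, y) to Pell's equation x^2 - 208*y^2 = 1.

(x, y) = (649, 45)

First expand sqrt(208) as a continued fraction. With x_i = (sqrt(208) + m_i)/d_i and (m_0, d_0) = (0, 1): a_0 = floor(sqrt(208)) = 14, since 14^2 = 196 <= 208 < 225 = 15^2.
Iterate m_{i+1} = d_i*a_i - m_i, d_{i+1} = (208 - m_{i+1}^2)/d_i, a_{i+1} = floor((a_0 + m_{i+1})/d_{i+1}):
  m_1 = 1*14 - 0 = 14, d_1 = (208 - 14^2)/1 = 12/1 = 12, a_1 = floor((14 + 14)/12) = 2.
  m_2 = 12*2 - 14 = 10, d_2 = (208 - 10^2)/12 = 108/12 = 9, a_2 = floor((14 + 10)/9) = 2.
  m_3 = 9*2 - 10 = 8, d_3 = (208 - 8^2)/9 = 144/9 = 16, a_3 = floor((14 + 8)/16) = 1.
  m_4 = 16*1 - 8 = 8, d_4 = (208 - 8^2)/16 = 144/16 = 9, a_4 = floor((14 + 8)/9) = 2.
  m_5 = 9*2 - 8 = 10, d_5 = (208 - 10^2)/9 = 108/9 = 12, a_5 = floor((14 + 10)/12) = 2.
  m_6 = 12*2 - 10 = 14, d_6 = (208 - 14^2)/12 = 12/12 = 1, a_6 = floor((14 + 14)/1) = 28.
  m_7 = 1*28 - 14 = 14, d_7 = (208 - 14^2)/1 = 12/1 = 12: (m_7, d_7) = (m_1, d_1) = (14, 12), so from here the quotients repeat a_1, ..., a_6; the period length is 6.
So sqrt(208) = [14; (2, 2, 1, 2, 2, 28)] with period length k = 6.
k is even, so the fundamental solution of x^2 - 208y^2 = 1 is (p_{k-1}, q_{k-1}) = (p_5, q_5); compute convergents through index 5.
Convergents (p_i = a_i*p_{i-1} + p_{i-2}, q_i = a_i*q_{i-1} + q_{i-2} with p_{-2}=0, p_{-1}=1, q_{-2}=1, q_{-1}=0):
  i=0: a_0=14, p_0 = 14*1 + 0 = 14, q_0 = 14*0 + 1 = 1.
  i=1: a_1=2, p_1 = 2*14 + 1 = 29, q_1 = 2*1 + 0 = 2.
  i=2: a_2=2, p_2 = 2*29 + 14 = 72, q_2 = 2*2 + 1 = 5.
  i=3: a_3=1, p_3 = 1*72 + 29 = 101, q_3 = 1*5 + 2 = 7.
  i=4: a_4=2, p_4 = 2*101 + 72 = 274, q_4 = 2*7 + 5 = 19.
  i=5: a_5=2, p_5 = 2*274 + 101 = 649, q_5 = 2*19 + 7 = 45.
Check: 649^2 - 208*45^2 = 421201 - 421200 = 1, so (x, y) = (649, 45) solves the equation, and by the theorem it is the least positive solution.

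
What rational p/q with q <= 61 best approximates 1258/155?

349/43

Expand x = 1258/155 as a continued fraction with the Euclidean algorithm:
  1258 = 8*155 + 18, so a_0 = 8.
  155 = 8*18 + 11, so a_1 = 8.
  18 = 1*11 + 7, so a_2 = 1.
  11 = 1*7 + 4, so a_3 = 1.
  7 = 1*4 + 3, so a_4 = 1.
  4 = 1*3 + 1, so a_5 = 1.
  3 = 3*1 + 0, so a_6 = 3.
so x = [8; 8, 1, 1, 1, 1, 3].
Convergents (p_i = a_i*p_{i-1} + p_{i-2}, q_i = a_i*q_{i-1} + q_{i-2} with p_{-2}=0, p_{-1}=1, q_{-2}=1, q_{-1}=0), until the denominator exceeds 61:
  i=0: a_0=8, p_0 = 8*1 + 0 = 8, q_0 = 8*0 + 1 = 1.
  i=1: a_1=8, p_1 = 8*8 + 1 = 65, q_1 = 8*1 + 0 = 8.
  i=2: a_2=1, p_2 = 1*65 + 8 = 73, q_2 = 1*8 + 1 = 9.
  i=3: a_3=1, p_3 = 1*73 + 65 = 138, q_3 = 1*9 + 8 = 17.
  i=4: a_4=1, p_4 = 1*138 + 73 = 211, q_4 = 1*17 + 9 = 26.
  i=5: a_5=1, p_5 = 1*211 + 138 = 349, q_5 = 1*26 + 17 = 43.
  i=6: a_6=3, p_6 = 3*349 + 211 = 1258, q_6 = 3*43 + 26 = 155.
q_6 = 155 > 61, so the last convergent with denominator <= 61 is p_5/q_5 = 349/43.
The closest fraction with denominator <= 61 is either p_5/q_5 or the intermediate fraction (k*p_5 + p_4)/(k*q_5 + q_4) with the largest k >= 1 whose denominator stays <= 61; these approach x as k grows, and every other convergent or intermediate fraction in range is farther away.
Largest k: floor((61 - q_4)/q_5) = floor((61 - 26)/43) = 0.
Since k = 0, no intermediate fraction beyond p_5/q_5 has denominator <= 61, so the convergent 349/43 is the closest (its error is |1258*43 - 349*155|/(155*43) = 1/6665).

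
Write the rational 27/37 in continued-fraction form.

Run the Euclidean algorithm on 27 and 37; the successive quotients are the partial quotients a_0, a_1, ... (each step inverts the fractional part left over by the previous one):
  27 = 0*37 + 27, so a_0 = 0.
  37 = 1*27 + 10, so a_1 = 1.
  27 = 2*10 + 7, so a_2 = 2.
  10 = 1*7 + 3, so a_3 = 1.
  7 = 2*3 + 1, so a_4 = 2.
  3 = 3*1 + 0, so a_5 = 3.
The remainder reaches 0 after 6 divisions, so the expansion has 6 partial quotients, read off in order.

[0; 1, 2, 1, 2, 3]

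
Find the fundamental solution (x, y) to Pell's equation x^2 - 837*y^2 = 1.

(x, y) = (12151, 420)

First expand sqrt(837) as a continued fraction. With x_i = (sqrt(837) + m_i)/d_i and (m_0, d_0) = (0, 1): a_0 = floor(sqrt(837)) = 28, since 28^2 = 784 <= 837 < 841 = 29^2.
Iterate m_{i+1} = d_i*a_i - m_i, d_{i+1} = (837 - m_{i+1}^2)/d_i, a_{i+1} = floor((a_0 + m_{i+1})/d_{i+1}):
  m_1 = 1*28 - 0 = 28, d_1 = (837 - 28^2)/1 = 53/1 = 53, a_1 = floor((28 + 28)/53) = 1.
  m_2 = 53*1 - 28 = 25, d_2 = (837 - 25^2)/53 = 212/53 = 4, a_2 = floor((28 + 25)/4) = 13.
  m_3 = 4*13 - 25 = 27, d_3 = (837 - 27^2)/4 = 108/4 = 27, a_3 = floor((28 + 27)/27) = 2.
  m_4 = 27*2 - 27 = 27, d_4 = (837 - 27^2)/27 = 108/27 = 4, a_4 = floor((28 + 27)/4) = 13.
  m_5 = 4*13 - 27 = 25, d_5 = (837 - 25^2)/4 = 212/4 = 53, a_5 = floor((28 + 25)/53) = 1.
  m_6 = 53*1 - 25 = 28, d_6 = (837 - 28^2)/53 = 53/53 = 1, a_6 = floor((28 + 28)/1) = 56.
  m_7 = 1*56 - 28 = 28, d_7 = (837 - 28^2)/1 = 53/1 = 53: (m_7, d_7) = (m_1, d_1) = (28, 53), so from here the quotients repeat a_1, ..., a_6; the period length is 6.
So sqrt(837) = [28; (1, 13, 2, 13, 1, 56)] with period length k = 6.
k is even, so the fundamental solution of x^2 - 837y^2 = 1 is (p_{k-1}, q_{k-1}) = (p_5, q_5); compute convergents through index 5.
Convergents (p_i = a_i*p_{i-1} + p_{i-2}, q_i = a_i*q_{i-1} + q_{i-2} with p_{-2}=0, p_{-1}=1, q_{-2}=1, q_{-1}=0):
  i=0: a_0=28, p_0 = 28*1 + 0 = 28, q_0 = 28*0 + 1 = 1.
  i=1: a_1=1, p_1 = 1*28 + 1 = 29, q_1 = 1*1 + 0 = 1.
  i=2: a_2=13, p_2 = 13*29 + 28 = 405, q_2 = 13*1 + 1 = 14.
  i=3: a_3=2, p_3 = 2*405 + 29 = 839, q_3 = 2*14 + 1 = 29.
  i=4: a_4=13, p_4 = 13*839 + 405 = 11312, q_4 = 13*29 + 14 = 391.
  i=5: a_5=1, p_5 = 1*11312 + 839 = 12151, q_5 = 1*391 + 29 = 420.
Check: 12151^2 - 837*420^2 = 147646801 - 147646800 = 1, so (x, y) = (12151, 420) solves the equation, and by the theorem it is the least positive solution.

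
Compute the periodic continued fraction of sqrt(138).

Write x_i = (sqrt(138) + m_i)/d_i with (m_0, d_0) = (0, 1). a_0 = floor(sqrt(138)) = 11, since 11^2 = 121 <= 138 < 144 = 12^2.
Iterate m_{i+1} = d_i*a_i - m_i, d_{i+1} = (138 - m_{i+1}^2)/d_i, a_{i+1} = floor((a_0 + m_{i+1})/d_{i+1}):
  m_1 = 1*11 - 0 = 11, d_1 = (138 - 11^2)/1 = 17/1 = 17, a_1 = floor((11 + 11)/17) = 1.
  m_2 = 17*1 - 11 = 6, d_2 = (138 - 6^2)/17 = 102/17 = 6, a_2 = floor((11 + 6)/6) = 2.
  m_3 = 6*2 - 6 = 6, d_3 = (138 - 6^2)/6 = 102/6 = 17, a_3 = floor((11 + 6)/17) = 1.
  m_4 = 17*1 - 6 = 11, d_4 = (138 - 11^2)/17 = 17/17 = 1, a_4 = floor((11 + 11)/1) = 22.
  m_5 = 1*22 - 11 = 11, d_5 = (138 - 11^2)/1 = 17/1 = 17: (m_5, d_5) = (m_1, d_1) = (11, 17), so from here the quotients repeat a_1, ..., a_4; the period length is 4.
Hence the expansion of sqrt(138) is a_0 = 11 followed by the repeating block 1, 2, 1, 22 (period 4).

[11; (1, 2, 1, 22)]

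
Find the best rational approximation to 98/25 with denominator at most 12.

47/12

Expand x = 98/25 as a continued fraction with the Euclidean algorithm:
  98 = 3*25 + 23, so a_0 = 3.
  25 = 1*23 + 2, so a_1 = 1.
  23 = 11*2 + 1, so a_2 = 11.
  2 = 2*1 + 0, so a_3 = 2.
so x = [3; 1, 11, 2].
Convergents (p_i = a_i*p_{i-1} + p_{i-2}, q_i = a_i*q_{i-1} + q_{i-2} with p_{-2}=0, p_{-1}=1, q_{-2}=1, q_{-1}=0), until the denominator exceeds 12:
  i=0: a_0=3, p_0 = 3*1 + 0 = 3, q_0 = 3*0 + 1 = 1.
  i=1: a_1=1, p_1 = 1*3 + 1 = 4, q_1 = 1*1 + 0 = 1.
  i=2: a_2=11, p_2 = 11*4 + 3 = 47, q_2 = 11*1 + 1 = 12.
  i=3: a_3=2, p_3 = 2*47 + 4 = 98, q_3 = 2*12 + 1 = 25.
q_3 = 25 > 12, so the last convergent with denominator <= 12 is p_2/q_2 = 47/12.
The closest fraction with denominator <= 12 is either p_2/q_2 or the intermediate fraction (k*p_2 + p_1)/(k*q_2 + q_1) with the largest k >= 1 whose denominator stays <= 12; these approach x as k grows, and every other convergent or intermediate fraction in range is farther away.
Largest k: floor((12 - q_1)/q_2) = floor((12 - 1)/12) = 0.
Since k = 0, no intermediate fraction beyond p_2/q_2 has denominator <= 12, so the convergent 47/12 is the closest (its error is |98*12 - 47*25|/(25*12) = 1/300).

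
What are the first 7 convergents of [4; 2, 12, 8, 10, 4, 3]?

Using the convergent recurrence p_i = a_i*p_{i-1} + p_{i-2}, q_i = a_i*q_{i-1} + q_{i-2} with p_{-2}=0, p_{-1}=1, q_{-2}=1, q_{-1}=0:
  i=0: a_0=4, p_0 = 4*1 + 0 = 4, q_0 = 4*0 + 1 = 1.
  i=1: a_1=2, p_1 = 2*4 + 1 = 9, q_1 = 2*1 + 0 = 2.
  i=2: a_2=12, p_2 = 12*9 + 4 = 112, q_2 = 12*2 + 1 = 25.
  i=3: a_3=8, p_3 = 8*112 + 9 = 905, q_3 = 8*25 + 2 = 202.
  i=4: a_4=10, p_4 = 10*905 + 112 = 9162, q_4 = 10*202 + 25 = 2045.
  i=5: a_5=4, p_5 = 4*9162 + 905 = 37553, q_5 = 4*2045 + 202 = 8382.
  i=6: a_6=3, p_6 = 3*37553 + 9162 = 121821, q_6 = 3*8382 + 2045 = 27191.

4/1, 9/2, 112/25, 905/202, 9162/2045, 37553/8382, 121821/27191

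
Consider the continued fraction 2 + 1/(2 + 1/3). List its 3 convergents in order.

Using the convergent recurrence p_i = a_i*p_{i-1} + p_{i-2}, q_i = a_i*q_{i-1} + q_{i-2} with p_{-2}=0, p_{-1}=1, q_{-2}=1, q_{-1}=0:
  i=0: a_0=2, p_0 = 2*1 + 0 = 2, q_0 = 2*0 + 1 = 1.
  i=1: a_1=2, p_1 = 2*2 + 1 = 5, q_1 = 2*1 + 0 = 2.
  i=2: a_2=3, p_2 = 3*5 + 2 = 17, q_2 = 3*2 + 1 = 7.

2/1, 5/2, 17/7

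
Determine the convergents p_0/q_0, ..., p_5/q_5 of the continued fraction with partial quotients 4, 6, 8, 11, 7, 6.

4/1, 25/6, 204/49, 2269/545, 16087/3864, 98791/23729

Using the convergent recurrence p_i = a_i*p_{i-1} + p_{i-2}, q_i = a_i*q_{i-1} + q_{i-2} with p_{-2}=0, p_{-1}=1, q_{-2}=1, q_{-1}=0:
  i=0: a_0=4, p_0 = 4*1 + 0 = 4, q_0 = 4*0 + 1 = 1.
  i=1: a_1=6, p_1 = 6*4 + 1 = 25, q_1 = 6*1 + 0 = 6.
  i=2: a_2=8, p_2 = 8*25 + 4 = 204, q_2 = 8*6 + 1 = 49.
  i=3: a_3=11, p_3 = 11*204 + 25 = 2269, q_3 = 11*49 + 6 = 545.
  i=4: a_4=7, p_4 = 7*2269 + 204 = 16087, q_4 = 7*545 + 49 = 3864.
  i=5: a_5=6, p_5 = 6*16087 + 2269 = 98791, q_5 = 6*3864 + 545 = 23729.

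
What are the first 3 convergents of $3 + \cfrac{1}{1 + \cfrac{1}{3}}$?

3/1, 4/1, 15/4

Using the convergent recurrence p_i = a_i*p_{i-1} + p_{i-2}, q_i = a_i*q_{i-1} + q_{i-2} with p_{-2}=0, p_{-1}=1, q_{-2}=1, q_{-1}=0:
  i=0: a_0=3, p_0 = 3*1 + 0 = 3, q_0 = 3*0 + 1 = 1.
  i=1: a_1=1, p_1 = 1*3 + 1 = 4, q_1 = 1*1 + 0 = 1.
  i=2: a_2=3, p_2 = 3*4 + 3 = 15, q_2 = 3*1 + 1 = 4.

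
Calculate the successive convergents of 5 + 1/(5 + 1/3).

Using the convergent recurrence p_i = a_i*p_{i-1} + p_{i-2}, q_i = a_i*q_{i-1} + q_{i-2} with p_{-2}=0, p_{-1}=1, q_{-2}=1, q_{-1}=0:
  i=0: a_0=5, p_0 = 5*1 + 0 = 5, q_0 = 5*0 + 1 = 1.
  i=1: a_1=5, p_1 = 5*5 + 1 = 26, q_1 = 5*1 + 0 = 5.
  i=2: a_2=3, p_2 = 3*26 + 5 = 83, q_2 = 3*5 + 1 = 16.

5/1, 26/5, 83/16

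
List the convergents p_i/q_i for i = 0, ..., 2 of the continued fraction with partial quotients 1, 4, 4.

1/1, 5/4, 21/17

Using the convergent recurrence p_i = a_i*p_{i-1} + p_{i-2}, q_i = a_i*q_{i-1} + q_{i-2} with p_{-2}=0, p_{-1}=1, q_{-2}=1, q_{-1}=0:
  i=0: a_0=1, p_0 = 1*1 + 0 = 1, q_0 = 1*0 + 1 = 1.
  i=1: a_1=4, p_1 = 4*1 + 1 = 5, q_1 = 4*1 + 0 = 4.
  i=2: a_2=4, p_2 = 4*5 + 1 = 21, q_2 = 4*4 + 1 = 17.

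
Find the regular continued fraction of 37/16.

[2; 3, 5]

Run the Euclidean algorithm on 37 and 16; the successive quotients are the partial quotients a_0, a_1, ... (each step inverts the fractional part left over by the previous one):
  37 = 2*16 + 5, so a_0 = 2.
  16 = 3*5 + 1, so a_1 = 3.
  5 = 5*1 + 0, so a_2 = 5.
The remainder reaches 0 after 3 divisions, so the expansion has 3 partial quotients, read off in order.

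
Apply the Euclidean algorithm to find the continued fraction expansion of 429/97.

Run the Euclidean algorithm on 429 and 97; the successive quotients are the partial quotients a_0, a_1, ... (each step inverts the fractional part left over by the previous one):
  429 = 4*97 + 41, so a_0 = 4.
  97 = 2*41 + 15, so a_1 = 2.
  41 = 2*15 + 11, so a_2 = 2.
  15 = 1*11 + 4, so a_3 = 1.
  11 = 2*4 + 3, so a_4 = 2.
  4 = 1*3 + 1, so a_5 = 1.
  3 = 3*1 + 0, so a_6 = 3.
The remainder reaches 0 after 7 divisions, so the expansion has 7 partial quotients, read off in order.

[4; 2, 2, 1, 2, 1, 3]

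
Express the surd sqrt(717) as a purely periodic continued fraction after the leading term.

[26; (1, 3, 2, 12, 1, 16, 1, 12, 2, 3, 1, 52)]

Write x_i = (sqrt(717) + m_i)/d_i with (m_0, d_0) = (0, 1). a_0 = floor(sqrt(717)) = 26, since 26^2 = 676 <= 717 < 729 = 27^2.
Iterate m_{i+1} = d_i*a_i - m_i, d_{i+1} = (717 - m_{i+1}^2)/d_i, a_{i+1} = floor((a_0 + m_{i+1})/d_{i+1}):
  m_1 = 1*26 - 0 = 26, d_1 = (717 - 26^2)/1 = 41/1 = 41, a_1 = floor((26 + 26)/41) = 1.
  m_2 = 41*1 - 26 = 15, d_2 = (717 - 15^2)/41 = 492/41 = 12, a_2 = floor((26 + 15)/12) = 3.
  m_3 = 12*3 - 15 = 21, d_3 = (717 - 21^2)/12 = 276/12 = 23, a_3 = floor((26 + 21)/23) = 2.
  m_4 = 23*2 - 21 = 25, d_4 = (717 - 25^2)/23 = 92/23 = 4, a_4 = floor((26 + 25)/4) = 12.
  m_5 = 4*12 - 25 = 23, d_5 = (717 - 23^2)/4 = 188/4 = 47, a_5 = floor((26 + 23)/47) = 1.
  m_6 = 47*1 - 23 = 24, d_6 = (717 - 24^2)/47 = 141/47 = 3, a_6 = floor((26 + 24)/3) = 16.
  m_7 = 3*16 - 24 = 24, d_7 = (717 - 24^2)/3 = 141/3 = 47, a_7 = floor((26 + 24)/47) = 1.
  m_8 = 47*1 - 24 = 23, d_8 = (717 - 23^2)/47 = 188/47 = 4, a_8 = floor((26 + 23)/4) = 12.
  m_9 = 4*12 - 23 = 25, d_9 = (717 - 25^2)/4 = 92/4 = 23, a_9 = floor((26 + 25)/23) = 2.
  m_10 = 23*2 - 25 = 21, d_10 = (717 - 21^2)/23 = 276/23 = 12, a_10 = floor((26 + 21)/12) = 3.
  m_11 = 12*3 - 21 = 15, d_11 = (717 - 15^2)/12 = 492/12 = 41, a_11 = floor((26 + 15)/41) = 1.
  m_12 = 41*1 - 15 = 26, d_12 = (717 - 26^2)/41 = 41/41 = 1, a_12 = floor((26 + 26)/1) = 52.
  m_13 = 1*52 - 26 = 26, d_13 = (717 - 26^2)/1 = 41/1 = 41: (m_13, d_13) = (m_1, d_1) = (26, 41), so from here the quotients repeat a_1, ..., a_12; the period length is 12.
Hence the expansion of sqrt(717) is a_0 = 26 followed by the repeating block 1, 3, 2, 12, 1, 16, 1, 12, 2, 3, 1, 52 (period 12).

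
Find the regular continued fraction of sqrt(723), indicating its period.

[26; (1, 7, 1, 52)]

Write x_i = (sqrt(723) + m_i)/d_i with (m_0, d_0) = (0, 1). a_0 = floor(sqrt(723)) = 26, since 26^2 = 676 <= 723 < 729 = 27^2.
Iterate m_{i+1} = d_i*a_i - m_i, d_{i+1} = (723 - m_{i+1}^2)/d_i, a_{i+1} = floor((a_0 + m_{i+1})/d_{i+1}):
  m_1 = 1*26 - 0 = 26, d_1 = (723 - 26^2)/1 = 47/1 = 47, a_1 = floor((26 + 26)/47) = 1.
  m_2 = 47*1 - 26 = 21, d_2 = (723 - 21^2)/47 = 282/47 = 6, a_2 = floor((26 + 21)/6) = 7.
  m_3 = 6*7 - 21 = 21, d_3 = (723 - 21^2)/6 = 282/6 = 47, a_3 = floor((26 + 21)/47) = 1.
  m_4 = 47*1 - 21 = 26, d_4 = (723 - 26^2)/47 = 47/47 = 1, a_4 = floor((26 + 26)/1) = 52.
  m_5 = 1*52 - 26 = 26, d_5 = (723 - 26^2)/1 = 47/1 = 47: (m_5, d_5) = (m_1, d_1) = (26, 47), so from here the quotients repeat a_1, ..., a_4; the period length is 4.
Hence the expansion of sqrt(723) is a_0 = 26 followed by the repeating block 1, 7, 1, 52 (period 4).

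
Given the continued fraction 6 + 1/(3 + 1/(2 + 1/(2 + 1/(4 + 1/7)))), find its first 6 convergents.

Using the convergent recurrence p_i = a_i*p_{i-1} + p_{i-2}, q_i = a_i*q_{i-1} + q_{i-2} with p_{-2}=0, p_{-1}=1, q_{-2}=1, q_{-1}=0:
  i=0: a_0=6, p_0 = 6*1 + 0 = 6, q_0 = 6*0 + 1 = 1.
  i=1: a_1=3, p_1 = 3*6 + 1 = 19, q_1 = 3*1 + 0 = 3.
  i=2: a_2=2, p_2 = 2*19 + 6 = 44, q_2 = 2*3 + 1 = 7.
  i=3: a_3=2, p_3 = 2*44 + 19 = 107, q_3 = 2*7 + 3 = 17.
  i=4: a_4=4, p_4 = 4*107 + 44 = 472, q_4 = 4*17 + 7 = 75.
  i=5: a_5=7, p_5 = 7*472 + 107 = 3411, q_5 = 7*75 + 17 = 542.

6/1, 19/3, 44/7, 107/17, 472/75, 3411/542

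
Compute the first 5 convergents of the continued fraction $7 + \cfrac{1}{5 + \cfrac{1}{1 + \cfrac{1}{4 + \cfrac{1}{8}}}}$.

Using the convergent recurrence p_i = a_i*p_{i-1} + p_{i-2}, q_i = a_i*q_{i-1} + q_{i-2} with p_{-2}=0, p_{-1}=1, q_{-2}=1, q_{-1}=0:
  i=0: a_0=7, p_0 = 7*1 + 0 = 7, q_0 = 7*0 + 1 = 1.
  i=1: a_1=5, p_1 = 5*7 + 1 = 36, q_1 = 5*1 + 0 = 5.
  i=2: a_2=1, p_2 = 1*36 + 7 = 43, q_2 = 1*5 + 1 = 6.
  i=3: a_3=4, p_3 = 4*43 + 36 = 208, q_3 = 4*6 + 5 = 29.
  i=4: a_4=8, p_4 = 8*208 + 43 = 1707, q_4 = 8*29 + 6 = 238.

7/1, 36/5, 43/6, 208/29, 1707/238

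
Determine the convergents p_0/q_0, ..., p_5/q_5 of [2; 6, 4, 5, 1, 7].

2/1, 13/6, 54/25, 283/131, 337/156, 2642/1223

Using the convergent recurrence p_i = a_i*p_{i-1} + p_{i-2}, q_i = a_i*q_{i-1} + q_{i-2} with p_{-2}=0, p_{-1}=1, q_{-2}=1, q_{-1}=0:
  i=0: a_0=2, p_0 = 2*1 + 0 = 2, q_0 = 2*0 + 1 = 1.
  i=1: a_1=6, p_1 = 6*2 + 1 = 13, q_1 = 6*1 + 0 = 6.
  i=2: a_2=4, p_2 = 4*13 + 2 = 54, q_2 = 4*6 + 1 = 25.
  i=3: a_3=5, p_3 = 5*54 + 13 = 283, q_3 = 5*25 + 6 = 131.
  i=4: a_4=1, p_4 = 1*283 + 54 = 337, q_4 = 1*131 + 25 = 156.
  i=5: a_5=7, p_5 = 7*337 + 283 = 2642, q_5 = 7*156 + 131 = 1223.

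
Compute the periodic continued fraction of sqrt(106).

Write x_i = (sqrt(106) + m_i)/d_i with (m_0, d_0) = (0, 1). a_0 = floor(sqrt(106)) = 10, since 10^2 = 100 <= 106 < 121 = 11^2.
Iterate m_{i+1} = d_i*a_i - m_i, d_{i+1} = (106 - m_{i+1}^2)/d_i, a_{i+1} = floor((a_0 + m_{i+1})/d_{i+1}):
  m_1 = 1*10 - 0 = 10, d_1 = (106 - 10^2)/1 = 6/1 = 6, a_1 = floor((10 + 10)/6) = 3.
  m_2 = 6*3 - 10 = 8, d_2 = (106 - 8^2)/6 = 42/6 = 7, a_2 = floor((10 + 8)/7) = 2.
  m_3 = 7*2 - 8 = 6, d_3 = (106 - 6^2)/7 = 70/7 = 10, a_3 = floor((10 + 6)/10) = 1.
  m_4 = 10*1 - 6 = 4, d_4 = (106 - 4^2)/10 = 90/10 = 9, a_4 = floor((10 + 4)/9) = 1.
  m_5 = 9*1 - 4 = 5, d_5 = (106 - 5^2)/9 = 81/9 = 9, a_5 = floor((10 + 5)/9) = 1.
  m_6 = 9*1 - 5 = 4, d_6 = (106 - 4^2)/9 = 90/9 = 10, a_6 = floor((10 + 4)/10) = 1.
  m_7 = 10*1 - 4 = 6, d_7 = (106 - 6^2)/10 = 70/10 = 7, a_7 = floor((10 + 6)/7) = 2.
  m_8 = 7*2 - 6 = 8, d_8 = (106 - 8^2)/7 = 42/7 = 6, a_8 = floor((10 + 8)/6) = 3.
  m_9 = 6*3 - 8 = 10, d_9 = (106 - 10^2)/6 = 6/6 = 1, a_9 = floor((10 + 10)/1) = 20.
  m_10 = 1*20 - 10 = 10, d_10 = (106 - 10^2)/1 = 6/1 = 6: (m_10, d_10) = (m_1, d_1) = (10, 6), so from here the quotients repeat a_1, ..., a_9; the period length is 9.
Hence the expansion of sqrt(106) is a_0 = 10 followed by the repeating block 3, 2, 1, 1, 1, 1, 2, 3, 20 (period 9).

[10; (3, 2, 1, 1, 1, 1, 2, 3, 20)]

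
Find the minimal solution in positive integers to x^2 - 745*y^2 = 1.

(x, y) = (12769001, 467820)

First expand sqrt(745) as a continued fraction. With x_i = (sqrt(745) + m_i)/d_i and (m_0, d_0) = (0, 1): a_0 = floor(sqrt(745)) = 27, since 27^2 = 729 <= 745 < 784 = 28^2.
Iterate m_{i+1} = d_i*a_i - m_i, d_{i+1} = (745 - m_{i+1}^2)/d_i, a_{i+1} = floor((a_0 + m_{i+1})/d_{i+1}):
  m_1 = 1*27 - 0 = 27, d_1 = (745 - 27^2)/1 = 16/1 = 16, a_1 = floor((27 + 27)/16) = 3.
  m_2 = 16*3 - 27 = 21, d_2 = (745 - 21^2)/16 = 304/16 = 19, a_2 = floor((27 + 21)/19) = 2.
  m_3 = 19*2 - 21 = 17, d_3 = (745 - 17^2)/19 = 456/19 = 24, a_3 = floor((27 + 17)/24) = 1.
  m_4 = 24*1 - 17 = 7, d_4 = (745 - 7^2)/24 = 696/24 = 29, a_4 = floor((27 + 7)/29) = 1.
  m_5 = 29*1 - 7 = 22, d_5 = (745 - 22^2)/29 = 261/29 = 9, a_5 = floor((27 + 22)/9) = 5.
  m_6 = 9*5 - 22 = 23, d_6 = (745 - 23^2)/9 = 216/9 = 24, a_6 = floor((27 + 23)/24) = 2.
  m_7 = 24*2 - 23 = 25, d_7 = (745 - 25^2)/24 = 120/24 = 5, a_7 = floor((27 + 25)/5) = 10.
  m_8 = 5*10 - 25 = 25, d_8 = (745 - 25^2)/5 = 120/5 = 24, a_8 = floor((27 + 25)/24) = 2.
  m_9 = 24*2 - 25 = 23, d_9 = (745 - 23^2)/24 = 216/24 = 9, a_9 = floor((27 + 23)/9) = 5.
  m_10 = 9*5 - 23 = 22, d_10 = (745 - 22^2)/9 = 261/9 = 29, a_10 = floor((27 + 22)/29) = 1.
  m_11 = 29*1 - 22 = 7, d_11 = (745 - 7^2)/29 = 696/29 = 24, a_11 = floor((27 + 7)/24) = 1.
  m_12 = 24*1 - 7 = 17, d_12 = (745 - 17^2)/24 = 456/24 = 19, a_12 = floor((27 + 17)/19) = 2.
  m_13 = 19*2 - 17 = 21, d_13 = (745 - 21^2)/19 = 304/19 = 16, a_13 = floor((27 + 21)/16) = 3.
  m_14 = 16*3 - 21 = 27, d_14 = (745 - 27^2)/16 = 16/16 = 1, a_14 = floor((27 + 27)/1) = 54.
  m_15 = 1*54 - 27 = 27, d_15 = (745 - 27^2)/1 = 16/1 = 16: (m_15, d_15) = (m_1, d_1) = (27, 16), so from here the quotients repeat a_1, ..., a_14; the period length is 14.
So sqrt(745) = [27; (3, 2, 1, 1, 5, 2, 10, 2, 5, 1, 1, 2, 3, 54)] with period length k = 14.
k is even, so the fundamental solution of x^2 - 745y^2 = 1 is (p_{k-1}, q_{k-1}) = (p_13, q_13); compute convergents through index 13.
Convergents (p_i = a_i*p_{i-1} + p_{i-2}, q_i = a_i*q_{i-1} + q_{i-2} with p_{-2}=0, p_{-1}=1, q_{-2}=1, q_{-1}=0):
  i=0: a_0=27, p_0 = 27*1 + 0 = 27, q_0 = 27*0 + 1 = 1.
  i=1: a_1=3, p_1 = 3*27 + 1 = 82, q_1 = 3*1 + 0 = 3.
  i=2: a_2=2, p_2 = 2*82 + 27 = 191, q_2 = 2*3 + 1 = 7.
  i=3: a_3=1, p_3 = 1*191 + 82 = 273, q_3 = 1*7 + 3 = 10.
  i=4: a_4=1, p_4 = 1*273 + 191 = 464, q_4 = 1*10 + 7 = 17.
  i=5: a_5=5, p_5 = 5*464 + 273 = 2593, q_5 = 5*17 + 10 = 95.
  i=6: a_6=2, p_6 = 2*2593 + 464 = 5650, q_6 = 2*95 + 17 = 207.
  i=7: a_7=10, p_7 = 10*5650 + 2593 = 59093, q_7 = 10*207 + 95 = 2165.
  i=8: a_8=2, p_8 = 2*59093 + 5650 = 123836, q_8 = 2*2165 + 207 = 4537.
  i=9: a_9=5, p_9 = 5*123836 + 59093 = 678273, q_9 = 5*4537 + 2165 = 24850.
  i=10: a_10=1, p_10 = 1*678273 + 123836 = 802109, q_10 = 1*24850 + 4537 = 29387.
  i=11: a_11=1, p_11 = 1*802109 + 678273 = 1480382, q_11 = 1*29387 + 24850 = 54237.
  i=12: a_12=2, p_12 = 2*1480382 + 802109 = 3762873, q_12 = 2*54237 + 29387 = 137861.
  i=13: a_13=3, p_13 = 3*3762873 + 1480382 = 12769001, q_13 = 3*137861 + 54237 = 467820.
Check: 12769001^2 - 745*467820^2 = 163047386538001 - 163047386538000 = 1, so (x, y) = (12769001, 467820) solves the equation, and by the theorem it is the least positive solution.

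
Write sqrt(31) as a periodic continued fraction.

[5; (1, 1, 3, 5, 3, 1, 1, 10)]

Write x_i = (sqrt(31) + m_i)/d_i with (m_0, d_0) = (0, 1). a_0 = floor(sqrt(31)) = 5, since 5^2 = 25 <= 31 < 36 = 6^2.
Iterate m_{i+1} = d_i*a_i - m_i, d_{i+1} = (31 - m_{i+1}^2)/d_i, a_{i+1} = floor((a_0 + m_{i+1})/d_{i+1}):
  m_1 = 1*5 - 0 = 5, d_1 = (31 - 5^2)/1 = 6/1 = 6, a_1 = floor((5 + 5)/6) = 1.
  m_2 = 6*1 - 5 = 1, d_2 = (31 - 1^2)/6 = 30/6 = 5, a_2 = floor((5 + 1)/5) = 1.
  m_3 = 5*1 - 1 = 4, d_3 = (31 - 4^2)/5 = 15/5 = 3, a_3 = floor((5 + 4)/3) = 3.
  m_4 = 3*3 - 4 = 5, d_4 = (31 - 5^2)/3 = 6/3 = 2, a_4 = floor((5 + 5)/2) = 5.
  m_5 = 2*5 - 5 = 5, d_5 = (31 - 5^2)/2 = 6/2 = 3, a_5 = floor((5 + 5)/3) = 3.
  m_6 = 3*3 - 5 = 4, d_6 = (31 - 4^2)/3 = 15/3 = 5, a_6 = floor((5 + 4)/5) = 1.
  m_7 = 5*1 - 4 = 1, d_7 = (31 - 1^2)/5 = 30/5 = 6, a_7 = floor((5 + 1)/6) = 1.
  m_8 = 6*1 - 1 = 5, d_8 = (31 - 5^2)/6 = 6/6 = 1, a_8 = floor((5 + 5)/1) = 10.
  m_9 = 1*10 - 5 = 5, d_9 = (31 - 5^2)/1 = 6/1 = 6: (m_9, d_9) = (m_1, d_1) = (5, 6), so from here the quotients repeat a_1, ..., a_8; the period length is 8.
Hence the expansion of sqrt(31) is a_0 = 5 followed by the repeating block 1, 1, 3, 5, 3, 1, 1, 10 (period 8).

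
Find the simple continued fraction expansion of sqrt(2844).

[53; (3, 26, 3, 106)]

Write x_i = (sqrt(2844) + m_i)/d_i with (m_0, d_0) = (0, 1). a_0 = floor(sqrt(2844)) = 53, since 53^2 = 2809 <= 2844 < 2916 = 54^2.
Iterate m_{i+1} = d_i*a_i - m_i, d_{i+1} = (2844 - m_{i+1}^2)/d_i, a_{i+1} = floor((a_0 + m_{i+1})/d_{i+1}):
  m_1 = 1*53 - 0 = 53, d_1 = (2844 - 53^2)/1 = 35/1 = 35, a_1 = floor((53 + 53)/35) = 3.
  m_2 = 35*3 - 53 = 52, d_2 = (2844 - 52^2)/35 = 140/35 = 4, a_2 = floor((53 + 52)/4) = 26.
  m_3 = 4*26 - 52 = 52, d_3 = (2844 - 52^2)/4 = 140/4 = 35, a_3 = floor((53 + 52)/35) = 3.
  m_4 = 35*3 - 52 = 53, d_4 = (2844 - 53^2)/35 = 35/35 = 1, a_4 = floor((53 + 53)/1) = 106.
  m_5 = 1*106 - 53 = 53, d_5 = (2844 - 53^2)/1 = 35/1 = 35: (m_5, d_5) = (m_1, d_1) = (53, 35), so from here the quotients repeat a_1, ..., a_4; the period length is 4.
Hence the expansion of sqrt(2844) is a_0 = 53 followed by the repeating block 3, 26, 3, 106 (period 4).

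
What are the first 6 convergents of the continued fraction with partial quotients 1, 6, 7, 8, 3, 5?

Using the convergent recurrence p_i = a_i*p_{i-1} + p_{i-2}, q_i = a_i*q_{i-1} + q_{i-2} with p_{-2}=0, p_{-1}=1, q_{-2}=1, q_{-1}=0:
  i=0: a_0=1, p_0 = 1*1 + 0 = 1, q_0 = 1*0 + 1 = 1.
  i=1: a_1=6, p_1 = 6*1 + 1 = 7, q_1 = 6*1 + 0 = 6.
  i=2: a_2=7, p_2 = 7*7 + 1 = 50, q_2 = 7*6 + 1 = 43.
  i=3: a_3=8, p_3 = 8*50 + 7 = 407, q_3 = 8*43 + 6 = 350.
  i=4: a_4=3, p_4 = 3*407 + 50 = 1271, q_4 = 3*350 + 43 = 1093.
  i=5: a_5=5, p_5 = 5*1271 + 407 = 6762, q_5 = 5*1093 + 350 = 5815.

1/1, 7/6, 50/43, 407/350, 1271/1093, 6762/5815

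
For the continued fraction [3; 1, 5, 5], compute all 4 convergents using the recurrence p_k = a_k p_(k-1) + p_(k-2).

3/1, 4/1, 23/6, 119/31

Using the convergent recurrence p_i = a_i*p_{i-1} + p_{i-2}, q_i = a_i*q_{i-1} + q_{i-2} with p_{-2}=0, p_{-1}=1, q_{-2}=1, q_{-1}=0:
  i=0: a_0=3, p_0 = 3*1 + 0 = 3, q_0 = 3*0 + 1 = 1.
  i=1: a_1=1, p_1 = 1*3 + 1 = 4, q_1 = 1*1 + 0 = 1.
  i=2: a_2=5, p_2 = 5*4 + 3 = 23, q_2 = 5*1 + 1 = 6.
  i=3: a_3=5, p_3 = 5*23 + 4 = 119, q_3 = 5*6 + 1 = 31.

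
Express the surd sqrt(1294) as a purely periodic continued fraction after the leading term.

Write x_i = (sqrt(1294) + m_i)/d_i with (m_0, d_0) = (0, 1). a_0 = floor(sqrt(1294)) = 35, since 35^2 = 1225 <= 1294 < 1296 = 36^2.
Iterate m_{i+1} = d_i*a_i - m_i, d_{i+1} = (1294 - m_{i+1}^2)/d_i, a_{i+1} = floor((a_0 + m_{i+1})/d_{i+1}):
  m_1 = 1*35 - 0 = 35, d_1 = (1294 - 35^2)/1 = 69/1 = 69, a_1 = floor((35 + 35)/69) = 1.
  m_2 = 69*1 - 35 = 34, d_2 = (1294 - 34^2)/69 = 138/69 = 2, a_2 = floor((35 + 34)/2) = 34.
  m_3 = 2*34 - 34 = 34, d_3 = (1294 - 34^2)/2 = 138/2 = 69, a_3 = floor((35 + 34)/69) = 1.
  m_4 = 69*1 - 34 = 35, d_4 = (1294 - 35^2)/69 = 69/69 = 1, a_4 = floor((35 + 35)/1) = 70.
  m_5 = 1*70 - 35 = 35, d_5 = (1294 - 35^2)/1 = 69/1 = 69: (m_5, d_5) = (m_1, d_1) = (35, 69), so from here the quotients repeat a_1, ..., a_4; the period length is 4.
Hence the expansion of sqrt(1294) is a_0 = 35 followed by the repeating block 1, 34, 1, 70 (period 4).

[35; (1, 34, 1, 70)]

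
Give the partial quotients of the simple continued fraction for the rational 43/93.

Run the Euclidean algorithm on 43 and 93; the successive quotients are the partial quotients a_0, a_1, ... (each step inverts the fractional part left over by the previous one):
  43 = 0*93 + 43, so a_0 = 0.
  93 = 2*43 + 7, so a_1 = 2.
  43 = 6*7 + 1, so a_2 = 6.
  7 = 7*1 + 0, so a_3 = 7.
The remainder reaches 0 after 4 divisions, so the expansion has 4 partial quotients, read off in order.

[0; 2, 6, 7]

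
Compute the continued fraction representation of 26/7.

Run the Euclidean algorithm on 26 and 7; the successive quotients are the partial quotients a_0, a_1, ... (each step inverts the fractional part left over by the previous one):
  26 = 3*7 + 5, so a_0 = 3.
  7 = 1*5 + 2, so a_1 = 1.
  5 = 2*2 + 1, so a_2 = 2.
  2 = 2*1 + 0, so a_3 = 2.
The remainder reaches 0 after 4 divisions, so the expansion has 4 partial quotients, read off in order.

[3; 1, 2, 2]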